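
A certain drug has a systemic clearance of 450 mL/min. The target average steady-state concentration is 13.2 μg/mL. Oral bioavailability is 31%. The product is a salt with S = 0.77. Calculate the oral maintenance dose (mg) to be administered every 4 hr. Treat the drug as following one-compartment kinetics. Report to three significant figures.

CL = 450 mL/min × 60/1000 = 27.00 L/h
At steady state, dose per interval replaces the amount cleared in that interval: F·S·D/τ = CL·Css.
D = CL × Css × τ / F / S = 27.00 × 13.2 × 4 / 0.31 / 0.77 = 5972 mg

5970 mg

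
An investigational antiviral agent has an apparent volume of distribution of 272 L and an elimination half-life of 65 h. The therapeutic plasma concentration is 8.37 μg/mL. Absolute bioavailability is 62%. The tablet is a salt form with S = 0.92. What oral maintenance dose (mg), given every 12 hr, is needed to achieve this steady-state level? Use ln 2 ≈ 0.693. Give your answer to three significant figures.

k = 0.693/65 = 0.01066 h⁻¹, so CL = k·Vd = 0.01066 × 272.0 = 2.900 L/h
D = CL × Css × τ / F / S = 2.900 × 8.37 × 12 / 0.62 / 0.92 = 510.7 mg

511 mg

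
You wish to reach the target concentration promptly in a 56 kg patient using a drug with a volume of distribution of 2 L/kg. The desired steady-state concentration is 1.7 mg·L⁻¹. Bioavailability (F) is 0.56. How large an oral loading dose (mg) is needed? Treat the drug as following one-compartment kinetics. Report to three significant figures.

340 mg

Vd = 2 L/kg × 56 kg = 112.0 L
LD = Vd × C / F = 112.0 × 1.700 / 0.56 = 340.0 mg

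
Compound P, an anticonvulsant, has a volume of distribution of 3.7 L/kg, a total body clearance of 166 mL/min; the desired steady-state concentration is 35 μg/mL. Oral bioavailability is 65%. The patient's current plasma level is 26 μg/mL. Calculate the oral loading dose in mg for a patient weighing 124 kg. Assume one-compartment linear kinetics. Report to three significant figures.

Vd = 3.7 L/kg × 124 kg = 458.8 L
LD is governed by Vd — clearance does not enter the loading-dose calculation.
Concentration deficit ΔC = 35 − 26 = 9.000 mg/L
LD = Vd × ΔC / F = 458.8 × 9.000 / 0.65 = 6353 mg

6350 mg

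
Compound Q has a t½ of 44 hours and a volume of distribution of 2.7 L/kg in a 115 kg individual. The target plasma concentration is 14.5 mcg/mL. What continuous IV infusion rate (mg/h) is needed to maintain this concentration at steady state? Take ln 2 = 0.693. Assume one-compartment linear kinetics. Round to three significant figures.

Total Vd = 2.7 × 115 = 310.5 L
CL = ln 2 · Vd / t½ = 0.693 × 310.5 / 44 = 4.890 L/h
Infusion rate = CL × Css = 4.890 × 14.5 = 70.91 mg/h

70.9 mg/h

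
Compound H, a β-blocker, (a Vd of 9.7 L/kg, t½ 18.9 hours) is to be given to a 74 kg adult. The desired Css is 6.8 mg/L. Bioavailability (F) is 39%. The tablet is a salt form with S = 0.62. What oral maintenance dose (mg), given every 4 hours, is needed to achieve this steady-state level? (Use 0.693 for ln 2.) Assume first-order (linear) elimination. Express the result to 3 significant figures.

2960 mg

Total Vd = 9.7 × 74 = 717.8 L
CL = ln 2 · Vd / t½ = 0.693 × 717.8 / 18.9 = 26.32 L/h
D = CL × Css × τ / F / S = 26.32 × 6.8 × 4 / 0.39 / 0.62 = 2961 mg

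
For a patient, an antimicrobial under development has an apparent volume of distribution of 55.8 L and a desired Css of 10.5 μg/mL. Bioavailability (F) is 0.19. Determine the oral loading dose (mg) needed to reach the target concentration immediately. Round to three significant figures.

3080 mg

LD = Vd × C / F = 55.80 × 10.50 / 0.19 = 3084 mg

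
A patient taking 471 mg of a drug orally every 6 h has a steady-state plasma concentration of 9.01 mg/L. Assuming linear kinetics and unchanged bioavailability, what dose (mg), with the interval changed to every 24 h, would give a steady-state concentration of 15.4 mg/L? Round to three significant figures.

3220 mg

For first-order elimination, Css ∝ F·D/(CL·τ); F and CL are unchanged, so Css ∝ D/τ.
D₂ = D₁ × (Css,target / Css,current) × (τ₂/τ₁) = 471 × (15.4/9.01) × (24/6) = 3220 mg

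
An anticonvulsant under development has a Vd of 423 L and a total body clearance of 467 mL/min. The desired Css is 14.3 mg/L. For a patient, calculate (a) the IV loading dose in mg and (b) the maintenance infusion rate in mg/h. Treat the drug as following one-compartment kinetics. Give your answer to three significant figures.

LD = Vd · C_target = 423.0 × 14.3 = 6049 mg
CL = 467 mL/min = 467 × 0.06 = 28.02 L/h
Maintenance infusion rate = CL × Css = 28.02 × 14.3 = 400.7 mg/h

(a) 6050 mg; (b) 401 mg/h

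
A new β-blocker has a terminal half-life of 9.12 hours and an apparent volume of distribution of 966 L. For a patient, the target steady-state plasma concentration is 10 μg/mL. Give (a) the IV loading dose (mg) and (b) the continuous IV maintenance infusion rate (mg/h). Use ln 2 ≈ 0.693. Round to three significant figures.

LD = Vd × C = 966.0 × 10 = 9660 mg
CL = 0.693 × Vd / t½ = 0.693 × 966.0 / 9.12 = 73.40 L/h
Infusion rate = CL × Css = 73.40 × 10 = 734.0 mg/h

(a) 9660 mg; (b) 734 mg/h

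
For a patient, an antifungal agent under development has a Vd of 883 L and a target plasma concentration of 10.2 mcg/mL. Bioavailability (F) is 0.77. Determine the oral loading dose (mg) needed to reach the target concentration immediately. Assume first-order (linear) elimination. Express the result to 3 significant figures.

LD = Vd × C / F = 883.0 × 10.20 / 0.77 = 11700 mg

11700 mg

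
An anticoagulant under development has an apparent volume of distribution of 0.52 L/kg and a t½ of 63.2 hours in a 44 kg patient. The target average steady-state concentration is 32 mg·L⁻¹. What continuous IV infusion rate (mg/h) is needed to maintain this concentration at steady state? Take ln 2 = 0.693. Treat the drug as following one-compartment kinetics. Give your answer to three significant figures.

Vd(total) = 44 kg × 0.52 L/kg = 22.88 L
CL = 0.693 × Vd / t½ = 0.693 × 22.88 / 63.2 = 0.2509 L/h
Infusion rate = CL × Css = 0.2509 × 32 = 8.029 mg/h

8.03 mg/h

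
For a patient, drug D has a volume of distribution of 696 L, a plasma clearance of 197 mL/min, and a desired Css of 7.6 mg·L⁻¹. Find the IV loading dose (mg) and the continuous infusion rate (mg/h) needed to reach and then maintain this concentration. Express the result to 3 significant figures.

Loading dose = Vd × C = 696.0 × 7.6 = 5290 mg
CL = 197 mL/min × 60/1000 = 11.82 L/h
Infusion rate = 11.82 L/h × 7.6 mg/L = 89.83 mg/h

(a) 5290 mg; (b) 89.8 mg/h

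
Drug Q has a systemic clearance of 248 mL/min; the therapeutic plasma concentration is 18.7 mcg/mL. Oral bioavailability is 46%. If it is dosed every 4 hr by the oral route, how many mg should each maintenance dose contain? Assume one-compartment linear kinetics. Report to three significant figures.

2420 mg

CL = 248 mL/min × 60/1000 = 14.88 L/h
D = CL × Css × τ / F = 14.88 × 18.7 × 4 / 0.46 = 2420 mg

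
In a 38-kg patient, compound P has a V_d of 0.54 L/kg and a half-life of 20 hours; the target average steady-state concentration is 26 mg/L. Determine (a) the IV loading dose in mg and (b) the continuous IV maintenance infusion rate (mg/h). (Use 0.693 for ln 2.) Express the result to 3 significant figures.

Vd = 0.54 L/kg × 38 kg = 20.52 L
LD = Vd × C = 20.52 × 26 = 533.5 mg
CL = 0.693 × Vd / t½ = 0.693 × 20.52 / 20 = 0.7110 L/h
Infusion rate = CL × Css = 0.7110 × 26 = 18.49 mg/h

(a) 534 mg; (b) 18.5 mg/h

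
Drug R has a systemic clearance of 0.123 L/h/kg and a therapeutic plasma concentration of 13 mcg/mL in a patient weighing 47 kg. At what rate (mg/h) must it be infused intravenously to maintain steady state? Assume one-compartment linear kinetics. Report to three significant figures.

CL = 0.123 L/h/kg × 47 kg = 5.781 L/h
Rate = CL × Css = 5.781 × 13 = 75.15 mg/h

75.2 mg/h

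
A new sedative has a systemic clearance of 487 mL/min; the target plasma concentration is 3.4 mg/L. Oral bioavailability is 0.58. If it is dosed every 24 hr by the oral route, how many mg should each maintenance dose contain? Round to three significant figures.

4110 mg

CL = 487 mL/min = 487 × 0.06 = 29.22 L/h
D = CL × Css × τ / F = 29.22 × 3.4 × 24 / 0.58 = 4111 mg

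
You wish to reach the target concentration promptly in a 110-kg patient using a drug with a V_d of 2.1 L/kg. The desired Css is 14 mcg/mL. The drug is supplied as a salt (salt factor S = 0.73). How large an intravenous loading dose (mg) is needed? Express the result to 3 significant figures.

4430 mg

Vd(total) = 110 kg × 2.1 L/kg = 231.0 L
LD = Vd × C / S = 231.0 × 14.00 / 0.73 = 4430 mg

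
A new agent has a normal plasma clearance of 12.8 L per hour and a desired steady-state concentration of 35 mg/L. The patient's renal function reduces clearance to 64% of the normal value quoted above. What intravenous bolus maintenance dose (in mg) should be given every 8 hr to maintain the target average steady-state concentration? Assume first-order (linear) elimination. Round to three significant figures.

Patient clearance = 0.64 × 12.80 = 8.192 L/h
D = CL × Css × τ = 8.192 × 35 × 8 = 2294 mg

2290 mg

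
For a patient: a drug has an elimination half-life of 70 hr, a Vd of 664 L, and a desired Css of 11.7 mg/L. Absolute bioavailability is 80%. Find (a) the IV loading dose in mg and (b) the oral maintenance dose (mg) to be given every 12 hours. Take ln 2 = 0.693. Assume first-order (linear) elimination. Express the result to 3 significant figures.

LD = Vd × C = 664.0 × 11.7 = 7769 mg
CL = 0.693 × Vd / t½ = 0.693 × 664.0 / 70 = 6.574 L/h
D = CL × Css × τ / F = 6.574 × 11.7 × 12 / 0.8 = 1154 mg

(a) 7770 mg; (b) 1150 mg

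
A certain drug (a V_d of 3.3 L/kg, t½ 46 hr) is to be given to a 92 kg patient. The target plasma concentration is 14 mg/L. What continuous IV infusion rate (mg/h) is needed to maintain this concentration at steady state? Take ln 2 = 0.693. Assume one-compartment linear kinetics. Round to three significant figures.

Vd = 3.3 L/kg × 92 kg = 303.6 L
CL = 0.693 × Vd / t½ = 0.693 × 303.6 / 46 = 4.574 L/h
Infusion rate = CL × Css = 4.574 × 14 = 64.04 mg/h

64.0 mg/h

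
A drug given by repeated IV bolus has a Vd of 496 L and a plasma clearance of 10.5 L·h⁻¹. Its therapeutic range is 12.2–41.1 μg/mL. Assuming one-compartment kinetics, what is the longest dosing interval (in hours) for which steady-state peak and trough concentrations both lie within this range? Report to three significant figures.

k = CL / Vd = 10.50 / 496.0 = 0.02117 h⁻¹
Between IV bolus doses, concentration decays as C = C₀·e^(−kτ), so C_peak/C_trough = e^(kτ).
τ_max = ln(C_peak/C_trough) / k = ln(41.1/12.2) / 0.02117 = 1.215 / 0.02117 = 57.39 h

57.4 h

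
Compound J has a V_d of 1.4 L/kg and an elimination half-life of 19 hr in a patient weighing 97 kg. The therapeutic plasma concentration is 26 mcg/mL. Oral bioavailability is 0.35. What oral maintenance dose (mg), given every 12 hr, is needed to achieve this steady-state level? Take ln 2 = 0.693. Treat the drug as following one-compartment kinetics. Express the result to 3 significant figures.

4420 mg

Vd = 1.4 L/kg × 97 kg = 135.8 L
CL = ln 2 · Vd / t½ = 0.693 × 135.8 / 19 = 4.953 L/h
D = CL × Css × τ / F = 4.953 × 26 × 12 / 0.35 = 4415 mg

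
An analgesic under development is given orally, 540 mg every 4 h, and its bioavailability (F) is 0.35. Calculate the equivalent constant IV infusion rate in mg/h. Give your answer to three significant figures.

Equivalent systemic input: infusion rate = F·D/τ.
Rate = 0.35 × 540 / 4 = 47.25 mg/h

47.3 mg/h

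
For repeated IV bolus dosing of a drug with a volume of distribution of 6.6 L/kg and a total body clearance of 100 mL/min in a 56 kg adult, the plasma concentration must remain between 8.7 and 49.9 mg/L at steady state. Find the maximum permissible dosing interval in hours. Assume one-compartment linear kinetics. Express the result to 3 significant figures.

Vd = 6.6 L/kg × 56 kg = 369.6 L
Convert clearance: 100 mL/min × 60 min/h ÷ 1000 mL/L = 6.000 L/h
k = CL / Vd = 6.000 / 369.6 = 0.01623 h⁻¹
Between IV bolus doses, concentration decays as C = C₀·e^(−kτ), so C_peak/C_trough = e^(kτ).
τ_max = ln(C_peak/C_trough) / k = ln(49.9/8.7) / 0.01623 = 1.747 / 0.01623 = 107.6 h

108 h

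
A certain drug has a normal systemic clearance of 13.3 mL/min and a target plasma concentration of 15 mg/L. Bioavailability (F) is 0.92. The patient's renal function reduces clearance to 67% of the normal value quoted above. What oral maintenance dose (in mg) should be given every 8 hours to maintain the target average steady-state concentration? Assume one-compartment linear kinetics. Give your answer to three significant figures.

69.7 mg

Convert clearance: 13.3 mL/min × 60 min/h ÷ 1000 mL/L = 0.7980 L/h
Patient clearance = 0.67 × 0.7980 = 0.5347 L/h
D = CL × Css × τ / F = 0.5347 × 15 × 8 / 0.92 = 69.74 mg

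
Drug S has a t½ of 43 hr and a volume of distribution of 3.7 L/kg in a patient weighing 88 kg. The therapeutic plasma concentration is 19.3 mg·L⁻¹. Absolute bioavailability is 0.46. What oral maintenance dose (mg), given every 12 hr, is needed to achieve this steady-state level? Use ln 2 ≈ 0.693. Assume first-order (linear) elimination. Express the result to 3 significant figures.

Vd = 3.7 L/kg × 88 kg = 325.6 L
k = 0.693/43 = 0.01612 h⁻¹, so CL = k·Vd = 0.01612 × 325.6 = 5.249 L/h
D = CL × Css × τ / F = 5.249 × 19.3 × 12 / 0.46 = 2643 mg

2640 mg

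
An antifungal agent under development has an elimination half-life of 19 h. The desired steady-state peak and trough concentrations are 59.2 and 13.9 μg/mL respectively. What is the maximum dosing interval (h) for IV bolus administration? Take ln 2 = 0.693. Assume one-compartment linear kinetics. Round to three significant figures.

39.7 h

k = 0.693 / t½ = 0.693 / 19 = 0.03647 h⁻¹
Between IV bolus doses, concentration decays as C = C₀·e^(−kτ), so C_peak/C_trough = e^(kτ).
τ_max = ln(C_peak/C_trough) / k = ln(59.2/13.9) / 0.03647 = 1.449 / 0.03647 = 39.73 h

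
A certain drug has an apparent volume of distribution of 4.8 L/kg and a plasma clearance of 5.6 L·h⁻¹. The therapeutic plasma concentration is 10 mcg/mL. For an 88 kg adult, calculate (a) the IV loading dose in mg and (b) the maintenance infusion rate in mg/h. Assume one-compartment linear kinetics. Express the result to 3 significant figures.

Total Vd = 4.8 × 88 = 422.4 L
Loading dose = Vd × C = 422.4 × 10 = 4224 mg
Maintenance infusion rate = CL × Css = 5.600 × 10 = 56.00 mg/h

(a) 4220 mg; (b) 56.0 mg/h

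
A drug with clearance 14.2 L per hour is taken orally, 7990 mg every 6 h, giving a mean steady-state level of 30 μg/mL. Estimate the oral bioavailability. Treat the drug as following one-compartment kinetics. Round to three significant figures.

F·D/τ = CL·Css at steady state → F = CL·Css·τ / D.
F = 14.2 × 30 × 6 / 7990 = 0.320

0.320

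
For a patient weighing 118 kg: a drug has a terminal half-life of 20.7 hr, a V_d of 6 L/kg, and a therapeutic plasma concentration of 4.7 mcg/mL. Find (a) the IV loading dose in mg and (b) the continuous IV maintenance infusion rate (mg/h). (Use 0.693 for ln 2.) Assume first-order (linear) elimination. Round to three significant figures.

(a) 3330 mg; (b) 111 mg/h

Total Vd = 6 × 118 = 708.0 L
LD = Vd × C = 708.0 × 4.7 = 3328 mg
CL = 0.693 × Vd / t½ = 0.693 × 708.0 / 20.7 = 23.70 L/h
Infusion rate = CL × Css = 23.70 × 4.7 = 111.4 mg/h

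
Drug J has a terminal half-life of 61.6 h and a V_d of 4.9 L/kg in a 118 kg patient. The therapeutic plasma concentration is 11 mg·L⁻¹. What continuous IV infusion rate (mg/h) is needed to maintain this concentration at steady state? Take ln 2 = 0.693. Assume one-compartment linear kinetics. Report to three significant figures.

71.6 mg/h

Vd = 4.9 L/kg × 118 kg = 578.2 L
CL = 0.693 × Vd / t½ = 0.693 × 578.2 / 61.6 = 6.505 L/h
Infusion rate = CL × Css = 6.505 × 11 = 71.56 mg/h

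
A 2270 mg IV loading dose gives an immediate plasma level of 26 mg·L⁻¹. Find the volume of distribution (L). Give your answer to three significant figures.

87.3 L

Immediately after an IV bolus, C₀ = Dose / Vd, so Vd = Dose / C₀.
Vd = 2270 / 26 = 87.31 L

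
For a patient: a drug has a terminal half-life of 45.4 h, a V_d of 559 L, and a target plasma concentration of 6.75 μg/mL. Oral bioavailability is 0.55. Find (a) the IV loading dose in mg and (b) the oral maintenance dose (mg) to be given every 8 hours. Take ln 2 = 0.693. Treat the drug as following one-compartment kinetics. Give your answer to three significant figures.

(a) 3770 mg; (b) 838 mg

LD = Vd × C = 559.0 × 6.75 = 3773 mg
CL = 0.693 × Vd / t½ = 0.693 × 559.0 / 45.4 = 8.533 L/h
D = CL × Css × τ / F = 8.533 × 6.75 × 8 / 0.55 = 837.8 mg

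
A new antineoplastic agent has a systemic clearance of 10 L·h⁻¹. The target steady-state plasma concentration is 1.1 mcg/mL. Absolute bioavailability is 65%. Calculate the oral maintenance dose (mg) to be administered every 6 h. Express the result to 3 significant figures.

102 mg

D = CL × Css × τ / F = 10.00 × 1.1 × 6 / 0.65 = 101.5 mg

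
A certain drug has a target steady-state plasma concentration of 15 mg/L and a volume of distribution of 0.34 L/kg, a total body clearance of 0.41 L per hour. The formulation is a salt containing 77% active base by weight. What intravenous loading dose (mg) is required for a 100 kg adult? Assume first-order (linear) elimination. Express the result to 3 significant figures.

662 mg

Vd = 0.34 L/kg × 100 kg = 34.00 L
LD = Vd × C / S = 34.00 × 15.00 / 0.77 = 662.3 mg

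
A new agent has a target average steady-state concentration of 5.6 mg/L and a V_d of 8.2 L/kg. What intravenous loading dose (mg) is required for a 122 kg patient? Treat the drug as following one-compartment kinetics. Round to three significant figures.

5600 mg

Vd = 8.2 L/kg × 122 kg = 1000 L
The loading dose fills Vd to the target concentration.
LD = Vd × C = 1000 × 5.600 = 5600 mg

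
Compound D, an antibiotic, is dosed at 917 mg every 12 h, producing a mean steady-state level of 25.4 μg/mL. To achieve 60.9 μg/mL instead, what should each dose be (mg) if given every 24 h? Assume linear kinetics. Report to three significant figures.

With linear kinetics, Css is proportional to dose rate (D/τ) at fixed clearance.
D₂ = D₁ × (Css,target / Css,current) × (τ₂/τ₁) = 917 × (60.9/25.4) × (24/12) = 4397 mg

4400 mg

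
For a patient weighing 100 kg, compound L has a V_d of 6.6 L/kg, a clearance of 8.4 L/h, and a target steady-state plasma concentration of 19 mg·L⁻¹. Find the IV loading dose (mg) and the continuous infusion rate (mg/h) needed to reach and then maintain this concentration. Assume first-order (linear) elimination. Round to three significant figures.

Vd(total) = 100 kg × 6.6 L/kg = 660.0 L
Loading dose = Vd × C = 660.0 × 19 = 12540 mg
Maintenance infusion rate = CL × Css = 8.400 × 19 = 159.6 mg/h

(a) 12500 mg; (b) 160 mg/h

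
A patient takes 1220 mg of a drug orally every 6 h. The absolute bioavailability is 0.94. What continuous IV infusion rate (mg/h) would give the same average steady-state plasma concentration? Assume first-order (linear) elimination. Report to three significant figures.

Equivalent systemic input: infusion rate = F·D/τ.
Rate = 0.94 × 1220 / 6 = 191.1 mg/h

191 mg/h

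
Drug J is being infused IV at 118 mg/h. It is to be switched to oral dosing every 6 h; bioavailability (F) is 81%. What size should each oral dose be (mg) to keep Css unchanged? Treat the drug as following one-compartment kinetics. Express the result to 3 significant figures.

To maintain the same Css, the systemic dosing rate must be unchanged: F·D/τ = infusion rate.
D = rate × τ / F = 118 × 6 / 0.81 = 874.1 mg

874 mg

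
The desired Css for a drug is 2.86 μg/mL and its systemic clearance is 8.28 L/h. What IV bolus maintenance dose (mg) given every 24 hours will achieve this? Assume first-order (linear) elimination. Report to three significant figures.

D = CL × Css × τ = 8.280 × 2.86 × 24 = 568.3 mg

568 mg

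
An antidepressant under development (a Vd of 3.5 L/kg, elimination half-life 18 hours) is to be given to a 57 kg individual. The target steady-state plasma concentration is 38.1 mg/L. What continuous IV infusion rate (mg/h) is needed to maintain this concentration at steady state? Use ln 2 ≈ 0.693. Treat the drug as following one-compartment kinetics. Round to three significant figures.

293 mg/h

Total Vd = 3.5 × 57 = 199.5 L
k = 0.693/18 = 0.03850 h⁻¹, so CL = k·Vd = 0.03850 × 199.5 = 7.681 L/h
Infusion rate = CL × Css = 7.681 × 38.1 = 292.6 mg/h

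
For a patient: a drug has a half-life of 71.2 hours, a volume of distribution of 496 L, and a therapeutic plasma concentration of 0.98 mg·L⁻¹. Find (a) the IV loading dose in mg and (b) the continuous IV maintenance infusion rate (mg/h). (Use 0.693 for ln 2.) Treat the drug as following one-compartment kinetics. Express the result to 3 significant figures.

(a) 486 mg; (b) 4.73 mg/h

LD = Vd × C = 496.0 × 0.98 = 486.1 mg
CL = 0.693 × Vd / t½ = 0.693 × 496.0 / 71.2 = 4.828 L/h
Infusion rate = CL × Css = 4.828 × 0.98 = 4.731 mg/h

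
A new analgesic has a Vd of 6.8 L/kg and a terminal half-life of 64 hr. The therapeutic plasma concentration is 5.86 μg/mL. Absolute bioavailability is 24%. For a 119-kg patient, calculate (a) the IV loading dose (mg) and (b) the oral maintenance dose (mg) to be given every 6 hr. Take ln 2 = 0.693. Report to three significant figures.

Vd = 6.8 L/kg × 119 kg = 809.2 L
LD = Vd × C = 809.2 × 5.86 = 4742 mg
CL = 0.693 × Vd / t½ = 0.693 × 809.2 / 64 = 8.762 L/h
D = CL × Css × τ / F = 8.762 × 5.86 × 6 / 0.24 = 1284 mg

(a) 4740 mg; (b) 1280 mg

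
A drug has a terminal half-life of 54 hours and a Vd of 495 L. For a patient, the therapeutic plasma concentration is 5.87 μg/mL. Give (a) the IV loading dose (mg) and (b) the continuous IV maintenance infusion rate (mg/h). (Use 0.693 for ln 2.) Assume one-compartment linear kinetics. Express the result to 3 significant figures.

LD = Vd × C = 495.0 × 5.87 = 2906 mg
CL = 0.693 × Vd / t½ = 0.693 × 495.0 / 54 = 6.353 L/h
Infusion rate = CL × Css = 6.353 × 5.87 = 37.29 mg/h

(a) 2910 mg; (b) 37.3 mg/h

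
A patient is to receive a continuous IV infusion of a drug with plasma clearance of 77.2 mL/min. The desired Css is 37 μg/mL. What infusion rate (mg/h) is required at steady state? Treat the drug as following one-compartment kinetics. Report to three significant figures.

CL = 77.2 mL/min × 60/1000 = 4.632 L/h
At steady state, infusion rate equals elimination rate: rate in = CL × Css.
Infusion rate = CL · Css = 4.632 L/h × 37 mg/L = 171.4 mg/h

171 mg/h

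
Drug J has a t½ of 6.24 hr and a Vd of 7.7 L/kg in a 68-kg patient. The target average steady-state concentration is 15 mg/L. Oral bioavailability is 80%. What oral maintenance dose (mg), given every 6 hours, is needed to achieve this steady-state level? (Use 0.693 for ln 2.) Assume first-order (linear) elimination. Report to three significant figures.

6540 mg

Vd = 7.7 L/kg × 68 kg = 523.6 L
CL = 0.693 × Vd / t½ = 0.693 × 523.6 / 6.24 = 58.15 L/h
D = CL × Css × τ / F = 58.15 × 15 × 6 / 0.8 = 6542 mg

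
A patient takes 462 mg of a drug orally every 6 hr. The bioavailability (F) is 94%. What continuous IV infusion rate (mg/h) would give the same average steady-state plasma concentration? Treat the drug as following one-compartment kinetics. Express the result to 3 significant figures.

72.4 mg/h

Equivalent systemic input: infusion rate = F·D/τ.
Rate = 0.94 × 462 / 6 = 72.38 mg/h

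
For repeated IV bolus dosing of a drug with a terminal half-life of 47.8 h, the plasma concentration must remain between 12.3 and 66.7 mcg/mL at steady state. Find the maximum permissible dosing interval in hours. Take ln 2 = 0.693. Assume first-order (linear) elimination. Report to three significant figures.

117 h

k = 0.693 / t½ = 0.693 / 47.8 = 0.01450 h⁻¹
Between IV bolus doses, concentration decays as C = C₀·e^(−kτ), so C_peak/C_trough = e^(kτ).
τ_max = ln(C_peak/C_trough) / k = ln(66.7/12.3) / 0.01450 = 1.691 / 0.01450 = 116.6 h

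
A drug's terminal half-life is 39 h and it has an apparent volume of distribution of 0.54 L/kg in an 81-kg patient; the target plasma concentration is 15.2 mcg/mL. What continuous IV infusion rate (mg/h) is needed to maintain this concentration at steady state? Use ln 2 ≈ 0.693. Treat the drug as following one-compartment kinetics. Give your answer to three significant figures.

11.8 mg/h

Total Vd = 0.54 × 81 = 43.74 L
CL = ln 2 · Vd / t½ = 0.693 × 43.74 / 39 = 0.7772 L/h
Infusion rate = CL × Css = 0.7772 × 15.2 = 11.81 mg/h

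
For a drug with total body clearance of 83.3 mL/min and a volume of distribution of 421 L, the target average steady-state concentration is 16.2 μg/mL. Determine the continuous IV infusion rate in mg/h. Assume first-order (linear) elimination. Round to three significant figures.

81.0 mg/h

CL = 83.3 mL/min = 83.3 × 0.06 = 4.998 L/h
Vd does not affect the maintenance rate; only clearance governs steady-state input.
Infusion rate = CL · Css = 4.998 L/h × 16.2 mg/L = 80.97 mg/h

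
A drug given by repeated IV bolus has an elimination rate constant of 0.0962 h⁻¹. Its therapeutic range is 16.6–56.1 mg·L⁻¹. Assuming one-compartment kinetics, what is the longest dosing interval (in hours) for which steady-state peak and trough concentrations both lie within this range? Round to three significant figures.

12.7 h

Between IV bolus doses, concentration decays as C = C₀·e^(−kτ), so C_peak/C_trough = e^(kτ).
τ_max = ln(C_peak/C_trough) / k = ln(56.1/16.6) / 0.09620 = 1.218 / 0.09620 = 12.66 h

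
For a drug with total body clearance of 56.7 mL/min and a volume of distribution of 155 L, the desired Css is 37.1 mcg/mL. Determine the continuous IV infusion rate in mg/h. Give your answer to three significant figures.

126 mg/h

CL = 56.7 mL/min × 60/1000 = 3.402 L/h
At steady state, infusion rate equals elimination rate: rate in = CL × Css.
Rate = CL × Css = 3.402 × 37.1 = 126.2 mg/h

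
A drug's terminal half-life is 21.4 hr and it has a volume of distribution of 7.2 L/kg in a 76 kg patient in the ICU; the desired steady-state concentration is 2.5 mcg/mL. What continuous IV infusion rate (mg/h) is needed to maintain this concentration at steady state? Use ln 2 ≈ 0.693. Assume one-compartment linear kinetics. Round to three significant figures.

44.3 mg/h

Vd(total) = 76 kg × 7.2 L/kg = 547.2 L
k = 0.693/21.4 = 0.03238 h⁻¹, so CL = k·Vd = 0.03238 × 547.2 = 17.72 L/h
Infusion rate = CL × Css = 17.72 × 2.5 = 44.30 mg/h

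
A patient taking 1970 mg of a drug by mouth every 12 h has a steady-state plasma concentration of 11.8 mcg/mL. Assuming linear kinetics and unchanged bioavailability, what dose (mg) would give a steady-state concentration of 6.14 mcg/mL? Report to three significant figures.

For first-order elimination, Css ∝ F·D/(CL·τ); F and CL are unchanged, so Css ∝ D/τ.
D₂ = D₁ × (Css,target / Css,current) = 1970 × 6.14/11.8 = 1025 mg

1030 mg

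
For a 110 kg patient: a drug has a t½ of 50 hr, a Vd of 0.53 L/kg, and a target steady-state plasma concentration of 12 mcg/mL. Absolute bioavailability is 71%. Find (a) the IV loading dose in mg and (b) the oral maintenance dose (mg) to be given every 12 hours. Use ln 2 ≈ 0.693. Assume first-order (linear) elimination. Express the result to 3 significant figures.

(a) 700 mg; (b) 164 mg

Vd(total) = 110 kg × 0.53 L/kg = 58.30 L
LD = Vd × C = 58.30 × 12 = 699.6 mg
CL = 0.693 × Vd / t½ = 0.693 × 58.30 / 50 = 0.8080 L/h
D = CL × Css × τ / F = 0.8080 × 12 × 12 / 0.71 = 163.9 mg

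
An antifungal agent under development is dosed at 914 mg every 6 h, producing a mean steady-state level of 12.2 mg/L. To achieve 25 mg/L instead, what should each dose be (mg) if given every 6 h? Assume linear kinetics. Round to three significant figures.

For first-order elimination, Css ∝ F·D/(CL·τ); F and CL are unchanged, so Css ∝ D/τ.
D₂ = D₁ × (Css,target / Css,current) = 914 × 25/12.2 = 1873 mg

1870 mg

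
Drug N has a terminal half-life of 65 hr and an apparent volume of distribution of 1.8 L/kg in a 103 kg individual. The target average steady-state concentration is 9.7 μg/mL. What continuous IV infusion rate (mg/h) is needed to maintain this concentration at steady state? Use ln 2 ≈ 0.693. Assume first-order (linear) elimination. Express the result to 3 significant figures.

Total Vd = 1.8 × 103 = 185.4 L
CL = 0.693 × Vd / t½ = 0.693 × 185.4 / 65 = 1.977 L/h
Infusion rate = CL × Css = 1.977 × 9.7 = 19.18 mg/h

19.2 mg/h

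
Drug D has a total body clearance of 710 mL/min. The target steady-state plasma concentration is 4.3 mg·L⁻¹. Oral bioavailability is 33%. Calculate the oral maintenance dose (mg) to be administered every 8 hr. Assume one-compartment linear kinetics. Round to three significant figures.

4440 mg

Convert clearance: 710 mL/min × 60 min/h ÷ 1000 mL/L = 42.60 L/h
D = CL × Css × τ / F = 42.60 × 4.3 × 8 / 0.33 = 4441 mg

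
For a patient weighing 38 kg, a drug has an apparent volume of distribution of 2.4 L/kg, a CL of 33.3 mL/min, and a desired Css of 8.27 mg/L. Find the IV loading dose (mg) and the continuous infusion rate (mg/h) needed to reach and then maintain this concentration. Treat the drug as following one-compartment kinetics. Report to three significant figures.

Vd = 2.4 L/kg × 38 kg = 91.20 L
Loading dose = Vd × C = 91.20 × 8.27 = 754.2 mg
CL = 33.3 mL/min × 60/1000 = 1.998 L/h
Maintenance infusion rate = CL × Css = 1.998 × 8.27 = 16.52 mg/h

(a) 754 mg; (b) 16.5 mg/h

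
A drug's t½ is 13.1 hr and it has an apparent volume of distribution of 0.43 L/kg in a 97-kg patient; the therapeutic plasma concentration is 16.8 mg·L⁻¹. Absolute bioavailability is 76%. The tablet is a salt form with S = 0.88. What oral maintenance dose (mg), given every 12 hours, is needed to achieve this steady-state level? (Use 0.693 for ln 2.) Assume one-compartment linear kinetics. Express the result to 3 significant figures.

Total Vd = 0.43 × 97 = 41.71 L
k = 0.693/13.1 = 0.05290 h⁻¹, so CL = k·Vd = 0.05290 × 41.71 = 2.206 L/h
D = CL × Css × τ / F / S = 2.206 × 16.8 × 12 / 0.76 / 0.88 = 665.0 mg

665 mg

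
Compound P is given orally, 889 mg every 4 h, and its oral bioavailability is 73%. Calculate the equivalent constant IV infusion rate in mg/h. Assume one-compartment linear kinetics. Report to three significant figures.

162 mg/h

Equivalent systemic input: infusion rate = F·D/τ.
Rate = 0.73 × 889 / 4 = 162.2 mg/h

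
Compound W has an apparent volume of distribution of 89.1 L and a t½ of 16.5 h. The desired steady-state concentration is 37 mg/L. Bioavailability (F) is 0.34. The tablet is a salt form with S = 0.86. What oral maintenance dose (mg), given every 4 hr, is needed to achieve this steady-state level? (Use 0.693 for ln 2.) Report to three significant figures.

1890 mg

k = 0.693/16.5 = 0.04200 h⁻¹, so CL = k·Vd = 0.04200 × 89.10 = 3.742 L/h
D = CL × Css × τ / F / S = 3.742 × 37 × 4 / 0.34 / 0.86 = 1894 mg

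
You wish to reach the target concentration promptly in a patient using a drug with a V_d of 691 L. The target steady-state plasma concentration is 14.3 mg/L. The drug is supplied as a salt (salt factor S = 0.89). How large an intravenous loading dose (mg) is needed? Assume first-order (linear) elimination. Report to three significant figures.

LD = Vd × C / S = 691.0 × 14.30 / 0.89 = 11100 mg

11100 mg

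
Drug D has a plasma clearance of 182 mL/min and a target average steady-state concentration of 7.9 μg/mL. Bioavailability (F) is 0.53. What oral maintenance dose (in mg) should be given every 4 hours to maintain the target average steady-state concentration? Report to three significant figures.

CL = 182 mL/min × 60/1000 = 10.92 L/h
D = CL × Css × τ / F = 10.92 × 7.9 × 4 / 0.53 = 651.1 mg

651 mg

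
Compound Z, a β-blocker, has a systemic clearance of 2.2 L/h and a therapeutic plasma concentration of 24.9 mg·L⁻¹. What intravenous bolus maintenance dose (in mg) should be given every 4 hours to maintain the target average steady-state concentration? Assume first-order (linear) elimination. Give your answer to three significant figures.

D = CL × Css × τ = 2.200 × 24.9 × 4 = 219.1 mg

219 mg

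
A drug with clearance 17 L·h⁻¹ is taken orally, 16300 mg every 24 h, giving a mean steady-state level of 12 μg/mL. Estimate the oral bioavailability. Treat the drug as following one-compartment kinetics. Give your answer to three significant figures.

F·D/τ = CL·Css at steady state → F = CL·Css·τ / D.
F = 17 × 12 × 24 / 16300 = 0.300

0.300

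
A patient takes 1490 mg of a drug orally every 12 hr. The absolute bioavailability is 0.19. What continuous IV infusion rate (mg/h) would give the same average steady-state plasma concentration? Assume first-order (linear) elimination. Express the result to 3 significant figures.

Equivalent systemic input: infusion rate = F·D/τ.
Rate = 0.19 × 1490 / 12 = 23.59 mg/h

23.6 mg/h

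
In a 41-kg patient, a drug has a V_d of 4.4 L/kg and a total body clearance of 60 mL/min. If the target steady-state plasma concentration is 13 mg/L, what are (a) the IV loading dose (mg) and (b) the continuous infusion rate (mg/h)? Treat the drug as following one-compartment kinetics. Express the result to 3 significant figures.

Vd(total) = 41 kg × 4.4 L/kg = 180.4 L
Loading dose = Vd × C = 180.4 × 13 = 2345 mg
CL = 60 mL/min × 60/1000 = 3.600 L/h
Infusion rate = 3.600 L/h × 13 mg/L = 46.80 mg/h

(a) 2350 mg; (b) 46.8 mg/h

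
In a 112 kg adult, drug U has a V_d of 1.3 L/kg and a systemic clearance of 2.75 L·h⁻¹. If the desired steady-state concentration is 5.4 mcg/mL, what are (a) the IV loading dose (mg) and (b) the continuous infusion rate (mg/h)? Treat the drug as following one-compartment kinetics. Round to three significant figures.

(a) 786 mg; (b) 14.9 mg/h

Vd(total) = 112 kg × 1.3 L/kg = 145.6 L
LD = Vd · C_target = 145.6 × 5.4 = 786.2 mg
Maintenance: replace elimination → rate = CL × Css = 2.750 × 5.4 = 14.85 mg/h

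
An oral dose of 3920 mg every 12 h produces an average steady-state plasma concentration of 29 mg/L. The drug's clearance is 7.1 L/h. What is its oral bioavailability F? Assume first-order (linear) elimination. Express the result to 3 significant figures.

F·D/τ = CL·Css at steady state → F = CL·Css·τ / D.
F = 7.1 × 29 × 12 / 3920 = 0.630

0.630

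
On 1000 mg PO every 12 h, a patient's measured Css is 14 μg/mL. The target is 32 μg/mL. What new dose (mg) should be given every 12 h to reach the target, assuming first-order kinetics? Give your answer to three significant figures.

With linear kinetics, Css is proportional to dose rate (D/τ) at fixed clearance.
D₂ = D₁ × (Css,target / Css,current) = 1000 × 32/14 = 2286 mg

2290 mg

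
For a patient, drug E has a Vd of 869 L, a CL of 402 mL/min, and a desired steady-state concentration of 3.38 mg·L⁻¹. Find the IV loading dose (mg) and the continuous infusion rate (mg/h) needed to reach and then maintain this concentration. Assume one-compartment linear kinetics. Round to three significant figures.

(a) 2940 mg; (b) 81.5 mg/h

Loading: fill Vd to C_target → 869.0 L × 3.38 mg/L = 2937 mg
Convert clearance: 402 mL/min × 60 min/h ÷ 1000 mL/L = 24.12 L/h
Maintenance: replace elimination → rate = CL × Css = 24.12 × 3.38 = 81.53 mg/h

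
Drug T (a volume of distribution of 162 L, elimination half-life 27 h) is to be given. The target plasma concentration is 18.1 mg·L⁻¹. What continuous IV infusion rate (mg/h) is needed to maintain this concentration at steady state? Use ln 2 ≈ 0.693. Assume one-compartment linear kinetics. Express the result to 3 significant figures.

75.3 mg/h

CL = 0.693 × Vd / t½ = 0.693 × 162.0 / 27 = 4.158 L/h
Infusion rate = CL × Css = 4.158 × 18.1 = 75.26 mg/h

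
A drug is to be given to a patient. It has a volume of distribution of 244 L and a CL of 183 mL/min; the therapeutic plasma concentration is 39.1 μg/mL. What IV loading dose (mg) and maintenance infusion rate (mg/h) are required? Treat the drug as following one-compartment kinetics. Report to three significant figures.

Loading dose = Vd × C = 244.0 × 39.1 = 9540 mg
Convert clearance: 183 mL/min × 60 min/h ÷ 1000 mL/L = 10.98 L/h
Maintenance: replace elimination → rate = CL × Css = 10.98 × 39.1 = 429.3 mg/h

(a) 9540 mg; (b) 429 mg/h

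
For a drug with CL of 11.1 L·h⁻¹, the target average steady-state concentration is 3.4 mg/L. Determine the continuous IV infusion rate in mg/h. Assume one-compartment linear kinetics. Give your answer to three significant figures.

37.7 mg/h

R₀ = 11.10 × 3.4 = 37.74 mg/h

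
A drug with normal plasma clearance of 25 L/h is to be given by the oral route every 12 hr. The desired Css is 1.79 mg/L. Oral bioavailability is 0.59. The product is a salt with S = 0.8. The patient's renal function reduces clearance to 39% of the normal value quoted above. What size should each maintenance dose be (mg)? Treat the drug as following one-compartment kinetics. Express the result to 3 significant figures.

Patient clearance = 0.39 × 25.00 = 9.750 L/h
At steady state, dose per interval replaces the amount cleared in that interval: F·S·D/τ = CL·Css.
D = CL × Css × τ / F / S = 9.750 × 1.79 × 12 / 0.59 / 0.8 = 443.7 mg

444 mg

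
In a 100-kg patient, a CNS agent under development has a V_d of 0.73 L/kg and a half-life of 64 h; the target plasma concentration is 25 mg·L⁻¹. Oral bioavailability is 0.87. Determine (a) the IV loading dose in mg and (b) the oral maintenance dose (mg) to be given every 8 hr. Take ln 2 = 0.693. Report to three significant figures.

(a) 1830 mg; (b) 182 mg

Vd = 0.73 L/kg × 100 kg = 73.00 L
LD = Vd × C = 73.00 × 25 = 1825 mg
CL = 0.693 × Vd / t½ = 0.693 × 73.00 / 64 = 0.7905 L/h
D = CL × Css × τ / F = 0.7905 × 25 × 8 / 0.87 = 181.7 mg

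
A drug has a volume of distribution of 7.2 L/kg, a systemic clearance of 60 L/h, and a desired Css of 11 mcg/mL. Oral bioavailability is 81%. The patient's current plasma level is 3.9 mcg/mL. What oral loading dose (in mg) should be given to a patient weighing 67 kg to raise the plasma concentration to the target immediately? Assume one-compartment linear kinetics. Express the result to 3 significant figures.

Total Vd = 7.2 × 67 = 482.4 L
Concentration deficit ΔC = 11 − 3.9 = 7.100 mg/L
LD = Vd × ΔC / F = 482.4 × 7.100 / 0.81 = 4228 mg

4230 mg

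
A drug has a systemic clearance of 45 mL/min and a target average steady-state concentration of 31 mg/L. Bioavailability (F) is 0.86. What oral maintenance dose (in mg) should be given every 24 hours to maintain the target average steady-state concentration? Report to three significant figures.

CL = 45 mL/min × 60/1000 = 2.700 L/h
D = CL × Css × τ / F = 2.700 × 31 × 24 / 0.86 = 2336 mg

2340 mg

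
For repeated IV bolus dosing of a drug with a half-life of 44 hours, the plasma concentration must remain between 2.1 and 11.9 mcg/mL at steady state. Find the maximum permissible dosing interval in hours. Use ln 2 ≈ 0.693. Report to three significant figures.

110 h

k = 0.693 / t½ = 0.693 / 44 = 0.01575 h⁻¹
Between IV bolus doses, concentration decays as C = C₀·e^(−kτ), so C_peak/C_trough = e^(kτ).
τ_max = ln(C_peak/C_trough) / k = ln(11.9/2.1) / 0.01575 = 1.735 / 0.01575 = 110.2 h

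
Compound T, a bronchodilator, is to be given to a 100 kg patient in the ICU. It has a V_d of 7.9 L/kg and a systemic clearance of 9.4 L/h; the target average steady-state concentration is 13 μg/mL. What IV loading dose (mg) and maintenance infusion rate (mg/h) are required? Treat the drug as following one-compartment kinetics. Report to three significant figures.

Total Vd = 7.9 × 100 = 790.0 L
Loading dose = Vd × C = 790.0 × 13 = 10270 mg
Maintenance infusion rate = CL × Css = 9.400 × 13 = 122.2 mg/h

(a) 10300 mg; (b) 122 mg/h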